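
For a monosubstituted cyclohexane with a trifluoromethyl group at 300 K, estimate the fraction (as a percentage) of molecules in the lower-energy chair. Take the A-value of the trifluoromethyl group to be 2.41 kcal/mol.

One chair has the trifluoromethyl group axial (E = 2.41 kcal/mol) and the other has it equatorial (E = 0).
ΔG = 2.41 kcal/mol between the two chairs.
K = exp(ΔG/RT) with R = 1.987×10⁻³ kcal mol⁻¹ K⁻¹ and T = 300 K gives K ≈ 57.
Fraction in the lower-energy chair = K/(K+1) = 98.3%.

98.3%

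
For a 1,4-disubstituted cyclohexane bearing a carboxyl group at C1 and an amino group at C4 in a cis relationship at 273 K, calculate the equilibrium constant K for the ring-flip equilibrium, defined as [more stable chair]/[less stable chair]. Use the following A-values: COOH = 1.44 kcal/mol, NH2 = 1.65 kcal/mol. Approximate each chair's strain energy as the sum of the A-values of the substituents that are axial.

C1 and C4 have opposite parity, so for the cis isomer the two substituents are one axial and one equatorial in each chair.
Chair I (carboxyl axial, amino equatorial): E = 1.44 kcal/mol; chair II (carboxyl equatorial, amino axial): E = 1.65 kcal/mol.
ΔG = 0.21 kcal/mol between the two chairs.
K = exp(ΔG/RT) with R = 1.987×10⁻³ kcal mol⁻¹ K⁻¹ and T = 273 K gives K ≈ 1.47.

K ≈ 1.47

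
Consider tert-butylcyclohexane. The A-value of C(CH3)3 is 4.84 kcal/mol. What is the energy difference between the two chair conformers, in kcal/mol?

4.84 kcal/mol

A monosubstituted cyclohexane has one chair with the tert-butyl group axial (E = A = 4.84 kcal/mol) and one with it equatorial (E = 0).
ΔE = 4.84 − 0 = 4.84 kcal/mol.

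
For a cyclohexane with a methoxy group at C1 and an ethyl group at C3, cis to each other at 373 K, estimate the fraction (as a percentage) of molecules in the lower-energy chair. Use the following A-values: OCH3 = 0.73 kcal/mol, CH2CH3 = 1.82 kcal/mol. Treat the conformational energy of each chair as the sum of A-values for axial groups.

C1 and C3 have the same parity, so for the cis isomer the two substituents are e,e in one chair and a,a in the other.
Chair I (methoxy axial, ethyl axial): E = 2.55 kcal/mol; chair II (methoxy equatorial, ethyl equatorial): E = 0.00 kcal/mol.
ΔG = 2.55 kcal/mol between the two chairs.
K = exp(ΔG/RT) with R = 1.987×10⁻³ kcal mol⁻¹ K⁻¹ and T = 373 K gives K ≈ 31.2.
Fraction in the lower-energy chair = K/(K+1) = 96.9%.

96.9%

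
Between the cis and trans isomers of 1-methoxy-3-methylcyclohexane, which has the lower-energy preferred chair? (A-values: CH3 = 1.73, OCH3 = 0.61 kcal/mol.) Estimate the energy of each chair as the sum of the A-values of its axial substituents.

At 1,3 positions (parity same): cis → (e,e or a,a); trans → (a,e or e,a).
Best chair for cis: E = 0.00 kcal/mol; best chair for trans: E = 0.61 kcal/mol.
The cis isomer is lower by 0.61 kcal/mol.

cis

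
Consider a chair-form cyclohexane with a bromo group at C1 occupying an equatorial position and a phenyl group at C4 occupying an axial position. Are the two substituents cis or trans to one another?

C1 and C4 have opposite parity, so their axial bonds point in opposite directions.
With opposite-parity carbons, two substituents on the same face are one axial and one equatorial; opposite faces give both axial or both equatorial.
Here the groups are equatorial/axial → same face → cis.

cis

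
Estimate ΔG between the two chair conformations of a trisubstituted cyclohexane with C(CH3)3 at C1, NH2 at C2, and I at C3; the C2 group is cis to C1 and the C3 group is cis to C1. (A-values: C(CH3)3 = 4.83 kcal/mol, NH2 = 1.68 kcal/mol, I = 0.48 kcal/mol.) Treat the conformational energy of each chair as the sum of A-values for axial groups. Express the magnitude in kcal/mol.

3.63 kcal/mol

Chair I (tert-butyl axial, amino equatorial, iodo axial): E = 5.31 kcal/mol.
Chair II (tert-butyl equatorial, amino axial, iodo equatorial): E = 1.68 kcal/mol.
ΔE = 5.31 − 1.68 = 3.63 kcal/mol; chair II is more stable.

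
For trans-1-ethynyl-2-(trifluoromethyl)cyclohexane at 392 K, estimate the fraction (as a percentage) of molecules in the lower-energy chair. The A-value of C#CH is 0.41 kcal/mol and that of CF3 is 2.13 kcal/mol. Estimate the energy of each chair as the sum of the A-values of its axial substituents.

96.3%

C1 and C2 have opposite parity, so for the trans isomer the two substituents are e,e in one chair and a,a in the other.
Chair I (ethynyl axial, trifluoromethyl axial): E = 2.54 kcal/mol; chair II (ethynyl equatorial, trifluoromethyl equatorial): E = 0.00 kcal/mol.
ΔG = 2.54 kcal/mol between the two chairs.
K = exp(ΔG/RT) with R = 1.987×10⁻³ kcal mol⁻¹ K⁻¹ and T = 392 K gives K ≈ 26.1.
Fraction in the lower-energy chair = K/(K+1) = 96.3%.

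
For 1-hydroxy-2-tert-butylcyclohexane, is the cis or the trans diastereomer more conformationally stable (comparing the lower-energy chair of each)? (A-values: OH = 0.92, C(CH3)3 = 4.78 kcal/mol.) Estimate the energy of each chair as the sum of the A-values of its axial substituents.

trans

At 1,2 positions (parity opposite): cis → (a,e or e,a); trans → (e,e or a,a).
Best chair for cis: E = 0.92 kcal/mol; best chair for trans: E = 0.00 kcal/mol.
The trans isomer is lower by 0.92 kcal/mol.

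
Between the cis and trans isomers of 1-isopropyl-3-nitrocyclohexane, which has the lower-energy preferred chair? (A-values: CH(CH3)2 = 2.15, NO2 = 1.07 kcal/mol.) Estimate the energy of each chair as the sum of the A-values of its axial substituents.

cis

At 1,3 positions (parity same): cis → (e,e or a,a); trans → (a,e or e,a).
Best chair for cis: E = 0.00 kcal/mol; best chair for trans: E = 1.07 kcal/mol.
The cis isomer is lower by 1.07 kcal/mol.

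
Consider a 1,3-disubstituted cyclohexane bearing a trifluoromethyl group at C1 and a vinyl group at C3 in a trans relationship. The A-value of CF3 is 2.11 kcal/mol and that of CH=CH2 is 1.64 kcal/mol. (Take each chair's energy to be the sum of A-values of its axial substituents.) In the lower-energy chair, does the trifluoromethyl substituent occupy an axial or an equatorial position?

C1 and C3 have the same parity, so for the trans isomer the two substituents are one axial and one equatorial in each chair.
Chair I (trifluoromethyl axial, vinyl equatorial): E = 2.11 kcal/mol.
Chair II (trifluoromethyl equatorial, vinyl axial): E = 1.64 kcal/mol.
Chair II is the more stable (lower-energy) conformer, and in that chair the trifluoromethyl group is equatorial.

equatorial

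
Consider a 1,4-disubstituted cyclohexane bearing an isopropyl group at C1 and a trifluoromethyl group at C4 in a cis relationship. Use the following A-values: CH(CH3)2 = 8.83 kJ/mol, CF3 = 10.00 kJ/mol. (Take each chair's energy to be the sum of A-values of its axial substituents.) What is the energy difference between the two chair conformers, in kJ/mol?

C1 and C4 have opposite parity, so for the cis isomer the two substituents are one axial and one equatorial in each chair.
Chair I (isopropyl axial, trifluoromethyl equatorial): E = 8.83 kJ/mol.
Chair II (isopropyl equatorial, trifluoromethyl axial): E = 10.00 kJ/mol.
ΔE = 10.00 − 8.83 = 1.17 kJ/mol; chair I is more stable.

1.17 kJ/mol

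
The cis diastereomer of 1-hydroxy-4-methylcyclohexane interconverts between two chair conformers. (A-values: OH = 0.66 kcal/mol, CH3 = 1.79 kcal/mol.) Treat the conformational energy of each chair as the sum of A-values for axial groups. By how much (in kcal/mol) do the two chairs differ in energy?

C1 and C4 have opposite parity, so for the cis isomer the two substituents are one axial and one equatorial in each chair.
Chair I (hydroxyl axial, methyl equatorial): E = 0.66 kcal/mol.
Chair II (hydroxyl equatorial, methyl axial): E = 1.79 kcal/mol.
ΔE = 1.79 − 0.66 = 1.13 kcal/mol; chair I is more stable.

1.13 kcal/mol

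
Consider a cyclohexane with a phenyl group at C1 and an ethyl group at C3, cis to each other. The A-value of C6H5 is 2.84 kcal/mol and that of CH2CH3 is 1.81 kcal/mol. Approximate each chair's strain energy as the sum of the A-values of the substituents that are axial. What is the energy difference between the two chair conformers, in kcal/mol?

4.65 kcal/mol

C1 and C3 have the same parity, so for the cis isomer the two substituents are e,e in one chair and a,a in the other.
Chair I (phenyl axial, ethyl axial): E = 4.65 kcal/mol.
Chair II (phenyl equatorial, ethyl equatorial): E = 0.00 kcal/mol.
ΔE = 4.65 − 0.00 = 4.65 kcal/mol; chair II is more stable.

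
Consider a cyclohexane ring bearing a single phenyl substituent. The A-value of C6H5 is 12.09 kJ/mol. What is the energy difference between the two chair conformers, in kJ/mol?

A monosubstituted cyclohexane has one chair with the phenyl group axial (E = A = 12.09 kJ/mol) and one with it equatorial (E = 0).
ΔE = 12.09 − 0 = 12.09 kJ/mol.

12.09 kJ/mol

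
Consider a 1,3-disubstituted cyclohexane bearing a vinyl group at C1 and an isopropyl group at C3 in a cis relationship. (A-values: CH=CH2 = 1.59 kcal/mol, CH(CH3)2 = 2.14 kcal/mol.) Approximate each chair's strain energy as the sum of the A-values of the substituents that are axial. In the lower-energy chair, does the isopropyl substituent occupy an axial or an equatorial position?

C1 and C3 have the same parity, so for the cis isomer the two substituents are e,e in one chair and a,a in the other.
Chair I (vinyl axial, isopropyl axial): E = 3.73 kcal/mol.
Chair II (vinyl equatorial, isopropyl equatorial): E = 0.00 kcal/mol.
Chair II is the more stable (lower-energy) conformer, and in that chair the isopropyl group is equatorial.

equatorial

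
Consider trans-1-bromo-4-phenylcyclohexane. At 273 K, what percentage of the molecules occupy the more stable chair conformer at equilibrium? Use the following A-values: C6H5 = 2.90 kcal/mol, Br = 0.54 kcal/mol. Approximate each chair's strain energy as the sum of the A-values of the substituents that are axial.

C1 and C4 have opposite parity, so for the trans isomer the two substituents are e,e in one chair and a,a in the other.
Chair I (phenyl axial, bromo axial): E = 3.44 kcal/mol; chair II (phenyl equatorial, bromo equatorial): E = 0.00 kcal/mol.
ΔG = 3.44 kcal/mol between the two chairs.
K = exp(ΔG/RT) with R = 1.987×10⁻³ kcal mol⁻¹ K⁻¹ and T = 273 K gives K ≈ 568.
Fraction in the lower-energy chair = K/(K+1) = 99.8%.

99.8%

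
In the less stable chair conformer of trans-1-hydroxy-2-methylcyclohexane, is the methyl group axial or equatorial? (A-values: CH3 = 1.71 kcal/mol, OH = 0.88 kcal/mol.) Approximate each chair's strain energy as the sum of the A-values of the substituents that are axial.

C1 and C2 have opposite parity, so for the trans isomer the two substituents are e,e in one chair and a,a in the other.
Chair I (methyl axial, hydroxyl axial): E = 2.59 kcal/mol.
Chair II (methyl equatorial, hydroxyl equatorial): E = 0.00 kcal/mol.
Chair I is the less stable (higher-energy) conformer, and in that chair the methyl group is axial.

axial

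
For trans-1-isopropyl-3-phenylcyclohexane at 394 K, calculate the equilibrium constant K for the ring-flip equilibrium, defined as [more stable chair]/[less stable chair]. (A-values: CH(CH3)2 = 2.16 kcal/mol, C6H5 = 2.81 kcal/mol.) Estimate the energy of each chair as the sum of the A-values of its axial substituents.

K ≈ 2.29

C1 and C3 have the same parity, so for the trans isomer the two substituents are one axial and one equatorial in each chair.
Chair I (isopropyl axial, phenyl equatorial): E = 2.16 kcal/mol; chair II (isopropyl equatorial, phenyl axial): E = 2.81 kcal/mol.
ΔG = 0.65 kcal/mol between the two chairs.
K = exp(ΔG/RT) with R = 1.987×10⁻³ kcal mol⁻¹ K⁻¹ and T = 394 K gives K ≈ 2.29.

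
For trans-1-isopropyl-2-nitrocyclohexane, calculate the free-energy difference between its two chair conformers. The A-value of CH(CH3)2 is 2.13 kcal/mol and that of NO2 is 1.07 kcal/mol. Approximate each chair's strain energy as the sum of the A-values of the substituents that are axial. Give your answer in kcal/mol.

3.20 kcal/mol

C1 and C2 have opposite parity, so for the trans isomer the two substituents are e,e in one chair and a,a in the other.
Chair I (isopropyl axial, nitro axial): E = 3.20 kcal/mol.
Chair II (isopropyl equatorial, nitro equatorial): E = 0.00 kcal/mol.
ΔE = 3.20 − 0.00 = 3.20 kcal/mol; chair II is more stable.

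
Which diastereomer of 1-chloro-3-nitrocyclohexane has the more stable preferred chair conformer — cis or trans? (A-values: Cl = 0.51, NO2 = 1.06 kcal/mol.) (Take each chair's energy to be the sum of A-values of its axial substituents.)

At 1,3 positions (parity same): cis → (e,e or a,a); trans → (a,e or e,a).
Best chair for cis: E = 0.00 kcal/mol; best chair for trans: E = 0.51 kcal/mol.
The cis isomer is lower by 0.51 kcal/mol.

cis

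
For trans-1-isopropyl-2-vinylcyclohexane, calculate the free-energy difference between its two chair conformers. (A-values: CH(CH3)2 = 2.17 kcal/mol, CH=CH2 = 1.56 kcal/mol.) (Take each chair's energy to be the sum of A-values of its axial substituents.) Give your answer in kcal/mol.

C1 and C2 have opposite parity, so for the trans isomer the two substituents are e,e in one chair and a,a in the other.
Chair I (isopropyl axial, vinyl axial): E = 3.73 kcal/mol.
Chair II (isopropyl equatorial, vinyl equatorial): E = 0.00 kcal/mol.
ΔE = 3.73 − 0.00 = 3.73 kcal/mol; chair II is more stable.

3.73 kcal/mol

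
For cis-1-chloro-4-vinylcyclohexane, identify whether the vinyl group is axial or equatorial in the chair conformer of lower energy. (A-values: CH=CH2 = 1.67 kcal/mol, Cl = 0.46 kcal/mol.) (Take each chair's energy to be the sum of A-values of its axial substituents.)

C1 and C4 have opposite parity, so for the cis isomer the two substituents are one axial and one equatorial in each chair.
Chair I (vinyl axial, chloro equatorial): E = 1.67 kcal/mol.
Chair II (vinyl equatorial, chloro axial): E = 0.46 kcal/mol.
Chair II is the more stable (lower-energy) conformer, and in that chair the vinyl group is equatorial.

equatorial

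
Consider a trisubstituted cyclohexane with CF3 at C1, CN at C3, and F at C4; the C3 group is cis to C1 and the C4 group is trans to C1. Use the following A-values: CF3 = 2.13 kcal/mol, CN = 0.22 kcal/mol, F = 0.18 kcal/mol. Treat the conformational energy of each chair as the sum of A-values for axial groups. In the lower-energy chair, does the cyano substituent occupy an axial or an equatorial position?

Chair I (trifluoromethyl axial, cyano axial, fluoro axial): E = 2.53 kcal/mol.
Chair II (trifluoromethyl equatorial, cyano equatorial, fluoro equatorial): E = 0.00 kcal/mol.
Chair II is the more stable (lower-energy) conformer, and in that chair the cyano group is equatorial.

equatorial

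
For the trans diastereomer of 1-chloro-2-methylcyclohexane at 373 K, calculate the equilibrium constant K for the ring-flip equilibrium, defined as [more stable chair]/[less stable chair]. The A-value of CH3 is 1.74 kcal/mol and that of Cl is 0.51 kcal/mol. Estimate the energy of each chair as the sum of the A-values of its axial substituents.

K ≈ 20.8

C1 and C2 have opposite parity, so for the trans isomer the two substituents are e,e in one chair and a,a in the other.
Chair I (methyl axial, chloro axial): E = 2.25 kcal/mol; chair II (methyl equatorial, chloro equatorial): E = 0.00 kcal/mol.
ΔG = 2.25 kcal/mol between the two chairs.
K = exp(ΔG/RT) with R = 1.987×10⁻³ kcal mol⁻¹ K⁻¹ and T = 373 K gives K ≈ 20.8.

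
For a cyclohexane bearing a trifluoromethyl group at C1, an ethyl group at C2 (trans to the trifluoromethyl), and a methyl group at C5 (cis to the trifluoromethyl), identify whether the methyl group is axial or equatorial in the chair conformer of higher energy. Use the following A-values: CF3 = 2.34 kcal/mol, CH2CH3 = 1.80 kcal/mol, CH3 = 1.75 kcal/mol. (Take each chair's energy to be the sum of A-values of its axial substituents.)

axial

Chair I (trifluoromethyl axial, ethyl axial, methyl axial): E = 5.89 kcal/mol.
Chair II (trifluoromethyl equatorial, ethyl equatorial, methyl equatorial): E = 0.00 kcal/mol.
Chair I is the less stable (higher-energy) conformer, and in that chair the methyl group is axial.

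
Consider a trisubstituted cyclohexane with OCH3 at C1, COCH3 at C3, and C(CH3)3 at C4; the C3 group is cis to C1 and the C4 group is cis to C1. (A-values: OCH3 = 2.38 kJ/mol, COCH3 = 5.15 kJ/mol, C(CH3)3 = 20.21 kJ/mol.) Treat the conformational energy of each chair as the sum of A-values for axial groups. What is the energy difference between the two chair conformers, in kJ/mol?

Chair I (methoxy axial, acetyl axial, tert-butyl equatorial): E = 7.53 kJ/mol.
Chair II (methoxy equatorial, acetyl equatorial, tert-butyl axial): E = 20.21 kJ/mol.
ΔE = 20.21 − 7.53 = 12.68 kJ/mol; chair I is more stable.

12.68 kJ/mol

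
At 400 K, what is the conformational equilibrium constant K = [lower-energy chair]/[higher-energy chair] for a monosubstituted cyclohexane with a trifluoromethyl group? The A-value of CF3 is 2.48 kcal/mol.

K ≈ 22.7

One chair has the trifluoromethyl group axial (E = 2.48 kcal/mol) and the other has it equatorial (E = 0).
ΔG = 2.48 kcal/mol between the two chairs.
K = exp(ΔG/RT) with R = 1.987×10⁻³ kcal mol⁻¹ K⁻¹ and T = 400 K gives K ≈ 22.7.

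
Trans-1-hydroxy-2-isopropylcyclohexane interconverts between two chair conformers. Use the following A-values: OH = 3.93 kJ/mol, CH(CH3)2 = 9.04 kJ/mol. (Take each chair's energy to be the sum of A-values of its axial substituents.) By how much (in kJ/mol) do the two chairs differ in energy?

12.97 kJ/mol

C1 and C2 have opposite parity, so for the trans isomer the two substituents are e,e in one chair and a,a in the other.
Chair I (hydroxyl axial, isopropyl axial): E = 12.97 kJ/mol.
Chair II (hydroxyl equatorial, isopropyl equatorial): E = 0.00 kJ/mol.
ΔE = 12.97 − 0.00 = 12.97 kJ/mol; chair II is more stable.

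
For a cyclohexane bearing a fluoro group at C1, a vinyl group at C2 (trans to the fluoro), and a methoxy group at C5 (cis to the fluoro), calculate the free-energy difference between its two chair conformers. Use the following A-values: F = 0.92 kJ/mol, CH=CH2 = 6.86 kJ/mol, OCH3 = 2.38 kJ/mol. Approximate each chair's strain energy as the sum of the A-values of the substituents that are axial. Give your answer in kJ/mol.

Chair I (fluoro axial, vinyl axial, methoxy axial): E = 10.16 kJ/mol.
Chair II (fluoro equatorial, vinyl equatorial, methoxy equatorial): E = 0.00 kJ/mol.
ΔE = 10.16 − 0.00 = 10.16 kJ/mol; chair II is more stable.

10.16 kJ/mol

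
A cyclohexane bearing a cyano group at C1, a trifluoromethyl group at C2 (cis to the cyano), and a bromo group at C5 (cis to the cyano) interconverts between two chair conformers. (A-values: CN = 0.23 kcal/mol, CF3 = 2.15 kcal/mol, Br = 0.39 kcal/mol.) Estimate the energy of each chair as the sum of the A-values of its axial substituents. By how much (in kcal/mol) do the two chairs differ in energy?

1.53 kcal/mol

Chair I (cyano axial, trifluoromethyl equatorial, bromo axial): E = 0.62 kcal/mol.
Chair II (cyano equatorial, trifluoromethyl axial, bromo equatorial): E = 2.15 kcal/mol.
ΔE = 2.15 − 0.62 = 1.53 kcal/mol; chair I is more stable.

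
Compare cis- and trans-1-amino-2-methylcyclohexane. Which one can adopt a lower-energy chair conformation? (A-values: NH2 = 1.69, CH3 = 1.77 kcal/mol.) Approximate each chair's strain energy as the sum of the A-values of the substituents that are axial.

trans

At 1,2 positions (parity opposite): cis → (a,e or e,a); trans → (e,e or a,a).
Best chair for cis: E = 1.69 kcal/mol; best chair for trans: E = 0.00 kcal/mol.
The trans isomer is lower by 1.69 kcal/mol.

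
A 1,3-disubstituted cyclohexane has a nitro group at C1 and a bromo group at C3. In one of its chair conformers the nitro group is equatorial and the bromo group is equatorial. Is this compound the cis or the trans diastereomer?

cis

C1 and C3 have the same parity, so their axial bonds point in the same direction.
With same-parity carbons, two substituents on the same face are both axial or both equatorial; opposite faces give one of each.
Here the groups are equatorial/equatorial → same face → cis.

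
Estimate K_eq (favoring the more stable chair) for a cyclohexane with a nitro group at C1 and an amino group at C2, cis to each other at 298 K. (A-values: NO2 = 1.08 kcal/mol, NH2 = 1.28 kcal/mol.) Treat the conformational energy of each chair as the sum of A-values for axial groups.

C1 and C2 have opposite parity, so for the cis isomer the two substituents are one axial and one equatorial in each chair.
Chair I (nitro axial, amino equatorial): E = 1.08 kcal/mol; chair II (nitro equatorial, amino axial): E = 1.28 kcal/mol.
ΔG = 0.20 kcal/mol between the two chairs.
K = exp(ΔG/RT) with R = 1.987×10⁻³ kcal mol⁻¹ K⁻¹ and T = 298 K gives K ≈ 1.4.

K ≈ 1.40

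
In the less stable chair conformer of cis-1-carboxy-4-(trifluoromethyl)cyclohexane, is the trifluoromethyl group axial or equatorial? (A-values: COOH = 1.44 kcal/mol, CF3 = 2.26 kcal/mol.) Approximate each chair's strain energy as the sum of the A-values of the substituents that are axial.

C1 and C4 have opposite parity, so for the cis isomer the two substituents are one axial and one equatorial in each chair.
Chair I (carboxyl axial, trifluoromethyl equatorial): E = 1.44 kcal/mol.
Chair II (carboxyl equatorial, trifluoromethyl axial): E = 2.26 kcal/mol.
Chair II is the less stable (higher-energy) conformer, and in that chair the trifluoromethyl group is axial.

axial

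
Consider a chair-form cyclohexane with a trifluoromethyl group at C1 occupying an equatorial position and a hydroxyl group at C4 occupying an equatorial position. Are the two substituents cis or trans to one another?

C1 and C4 have opposite parity, so their axial bonds point in opposite directions.
With opposite-parity carbons, two substituents on the same face are one axial and one equatorial; opposite faces give both axial or both equatorial.
Here the groups are equatorial/equatorial → opposite face → trans.

trans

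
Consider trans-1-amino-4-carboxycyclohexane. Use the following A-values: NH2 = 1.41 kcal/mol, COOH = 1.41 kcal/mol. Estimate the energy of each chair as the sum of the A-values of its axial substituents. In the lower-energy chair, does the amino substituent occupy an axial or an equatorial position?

equatorial

C1 and C4 have opposite parity, so for the trans isomer the two substituents are e,e in one chair and a,a in the other.
Chair I (amino axial, carboxyl axial): E = 2.82 kcal/mol.
Chair II (amino equatorial, carboxyl equatorial): E = 0.00 kcal/mol.
Chair II is the more stable (lower-energy) conformer, and in that chair the amino group is equatorial.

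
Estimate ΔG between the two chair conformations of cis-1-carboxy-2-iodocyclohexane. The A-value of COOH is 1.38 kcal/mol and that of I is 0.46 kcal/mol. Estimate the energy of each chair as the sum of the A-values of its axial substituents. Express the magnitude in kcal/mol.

0.92 kcal/mol

C1 and C2 have opposite parity, so for the cis isomer the two substituents are one axial and one equatorial in each chair.
Chair I (carboxyl axial, iodo equatorial): E = 1.38 kcal/mol.
Chair II (carboxyl equatorial, iodo axial): E = 0.46 kcal/mol.
ΔE = 1.38 − 0.46 = 0.92 kcal/mol; chair II is more stable.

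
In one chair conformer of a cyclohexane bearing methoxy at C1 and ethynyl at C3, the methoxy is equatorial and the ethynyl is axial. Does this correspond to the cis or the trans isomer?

trans

C1 and C3 have the same parity, so their axial bonds point in the same direction.
With same-parity carbons, two substituents on the same face are both axial or both equatorial; opposite faces give one of each.
Here the groups are equatorial/axial → opposite face → trans.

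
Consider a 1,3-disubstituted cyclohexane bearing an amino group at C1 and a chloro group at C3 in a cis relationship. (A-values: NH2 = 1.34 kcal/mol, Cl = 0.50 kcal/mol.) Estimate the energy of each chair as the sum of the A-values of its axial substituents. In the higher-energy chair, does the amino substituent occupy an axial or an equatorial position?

C1 and C3 have the same parity, so for the cis isomer the two substituents are e,e in one chair and a,a in the other.
Chair I (amino axial, chloro axial): E = 1.84 kcal/mol.
Chair II (amino equatorial, chloro equatorial): E = 0.00 kcal/mol.
Chair I is the less stable (higher-energy) conformer, and in that chair the amino group is axial.

axial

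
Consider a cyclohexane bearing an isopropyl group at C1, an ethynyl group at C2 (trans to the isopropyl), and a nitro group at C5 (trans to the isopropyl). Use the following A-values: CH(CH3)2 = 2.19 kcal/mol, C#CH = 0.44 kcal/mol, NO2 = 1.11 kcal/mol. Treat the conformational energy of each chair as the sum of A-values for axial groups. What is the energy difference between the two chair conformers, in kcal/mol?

Chair I (isopropyl axial, ethynyl axial, nitro equatorial): E = 2.63 kcal/mol.
Chair II (isopropyl equatorial, ethynyl equatorial, nitro axial): E = 1.11 kcal/mol.
ΔE = 2.63 − 1.11 = 1.52 kcal/mol; chair II is more stable.

1.52 kcal/mol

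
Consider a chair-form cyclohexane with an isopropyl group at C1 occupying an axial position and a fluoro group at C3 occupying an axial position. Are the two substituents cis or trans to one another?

cis

C1 and C3 have the same parity, so their axial bonds point in the same direction.
With same-parity carbons, two substituents on the same face are both axial or both equatorial; opposite faces give one of each.
Here the groups are axial/axial → same face → cis.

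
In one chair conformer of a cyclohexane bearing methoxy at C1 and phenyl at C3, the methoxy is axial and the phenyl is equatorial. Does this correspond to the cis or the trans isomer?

C1 and C3 have the same parity, so their axial bonds point in the same direction.
With same-parity carbons, two substituents on the same face are both axial or both equatorial; opposite faces give one of each.
Here the groups are axial/equatorial → opposite face → trans.

trans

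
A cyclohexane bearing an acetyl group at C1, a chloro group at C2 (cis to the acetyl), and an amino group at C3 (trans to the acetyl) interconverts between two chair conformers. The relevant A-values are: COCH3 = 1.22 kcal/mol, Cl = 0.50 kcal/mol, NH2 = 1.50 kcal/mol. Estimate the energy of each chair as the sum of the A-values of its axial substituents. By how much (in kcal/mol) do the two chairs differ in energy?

0.78 kcal/mol

Chair I (acetyl axial, chloro equatorial, amino equatorial): E = 1.22 kcal/mol.
Chair II (acetyl equatorial, chloro axial, amino axial): E = 2.00 kcal/mol.
ΔE = 2.00 − 1.22 = 0.78 kcal/mol; chair I is more stable.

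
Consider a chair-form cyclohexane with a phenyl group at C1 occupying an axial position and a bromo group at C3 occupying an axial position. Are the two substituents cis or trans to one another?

cis

C1 and C3 have the same parity, so their axial bonds point in the same direction.
With same-parity carbons, two substituents on the same face are both axial or both equatorial; opposite faces give one of each.
Here the groups are axial/axial → same face → cis.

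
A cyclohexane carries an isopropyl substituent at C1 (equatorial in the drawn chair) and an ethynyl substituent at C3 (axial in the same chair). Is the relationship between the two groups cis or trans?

C1 and C3 have the same parity, so their axial bonds point in the same direction.
With same-parity carbons, two substituents on the same face are both axial or both equatorial; opposite faces give one of each.
Here the groups are equatorial/axial → opposite face → trans.

trans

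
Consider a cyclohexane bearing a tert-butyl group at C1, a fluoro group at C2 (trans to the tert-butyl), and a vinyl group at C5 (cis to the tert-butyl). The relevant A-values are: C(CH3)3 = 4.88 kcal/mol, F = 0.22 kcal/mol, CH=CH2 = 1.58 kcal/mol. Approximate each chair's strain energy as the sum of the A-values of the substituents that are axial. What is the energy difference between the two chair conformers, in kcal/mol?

6.68 kcal/mol

Chair I (tert-butyl axial, fluoro axial, vinyl axial): E = 6.68 kcal/mol.
Chair II (tert-butyl equatorial, fluoro equatorial, vinyl equatorial): E = 0.00 kcal/mol.
ΔE = 6.68 − 0.00 = 6.68 kcal/mol; chair II is more stable.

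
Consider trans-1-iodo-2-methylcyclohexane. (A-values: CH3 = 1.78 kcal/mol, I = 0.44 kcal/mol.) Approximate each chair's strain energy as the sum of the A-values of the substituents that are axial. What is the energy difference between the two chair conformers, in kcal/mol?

2.22 kcal/mol

C1 and C2 have opposite parity, so for the trans isomer the two substituents are e,e in one chair and a,a in the other.
Chair I (methyl axial, iodo axial): E = 2.22 kcal/mol.
Chair II (methyl equatorial, iodo equatorial): E = 0.00 kcal/mol.
ΔE = 2.22 − 0.00 = 2.22 kcal/mol; chair II is more stable.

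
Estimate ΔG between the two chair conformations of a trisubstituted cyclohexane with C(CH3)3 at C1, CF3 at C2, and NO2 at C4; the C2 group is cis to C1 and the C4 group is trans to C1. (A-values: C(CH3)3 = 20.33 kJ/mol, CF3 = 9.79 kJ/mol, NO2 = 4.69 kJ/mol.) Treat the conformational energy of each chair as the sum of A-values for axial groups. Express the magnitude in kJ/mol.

15.23 kJ/mol

Chair I (tert-butyl axial, trifluoromethyl equatorial, nitro axial): E = 25.02 kJ/mol.
Chair II (tert-butyl equatorial, trifluoromethyl axial, nitro equatorial): E = 9.79 kJ/mol.
ΔE = 25.02 − 9.79 = 15.23 kJ/mol; chair II is more stable.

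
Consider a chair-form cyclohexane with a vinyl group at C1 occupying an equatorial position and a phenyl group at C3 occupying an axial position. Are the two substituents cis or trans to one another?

C1 and C3 have the same parity, so their axial bonds point in the same direction.
With same-parity carbons, two substituents on the same face are both axial or both equatorial; opposite faces give one of each.
Here the groups are equatorial/axial → opposite face → trans.

trans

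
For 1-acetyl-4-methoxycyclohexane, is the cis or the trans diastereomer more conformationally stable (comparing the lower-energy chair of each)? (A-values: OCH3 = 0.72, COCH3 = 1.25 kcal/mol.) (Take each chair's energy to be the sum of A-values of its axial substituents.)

At 1,4 positions (parity opposite): cis → (a,e or e,a); trans → (e,e or a,a).
Best chair for cis: E = 0.72 kcal/mol; best chair for trans: E = 0.00 kcal/mol.
The trans isomer is lower by 0.72 kcal/mol.

trans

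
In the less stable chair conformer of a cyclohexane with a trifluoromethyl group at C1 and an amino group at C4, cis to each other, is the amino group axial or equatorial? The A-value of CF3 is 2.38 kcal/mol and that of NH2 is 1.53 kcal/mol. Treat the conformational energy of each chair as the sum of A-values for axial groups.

C1 and C4 have opposite parity, so for the cis isomer the two substituents are one axial and one equatorial in each chair.
Chair I (trifluoromethyl axial, amino equatorial): E = 2.38 kcal/mol.
Chair II (trifluoromethyl equatorial, amino axial): E = 1.53 kcal/mol.
Chair I is the less stable (higher-energy) conformer, and in that chair the amino group is equatorial.

equatorial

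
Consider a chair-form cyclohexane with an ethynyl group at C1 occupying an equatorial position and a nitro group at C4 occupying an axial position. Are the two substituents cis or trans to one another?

C1 and C4 have opposite parity, so their axial bonds point in opposite directions.
With opposite-parity carbons, two substituents on the same face are one axial and one equatorial; opposite faces give both axial or both equatorial.
Here the groups are equatorial/axial → same face → cis.

cis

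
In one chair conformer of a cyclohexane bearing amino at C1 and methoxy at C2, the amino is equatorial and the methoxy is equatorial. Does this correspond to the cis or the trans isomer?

C1 and C2 have opposite parity, so their axial bonds point in opposite directions.
With opposite-parity carbons, two substituents on the same face are one axial and one equatorial; opposite faces give both axial or both equatorial.
Here the groups are equatorial/equatorial → opposite face → trans.

trans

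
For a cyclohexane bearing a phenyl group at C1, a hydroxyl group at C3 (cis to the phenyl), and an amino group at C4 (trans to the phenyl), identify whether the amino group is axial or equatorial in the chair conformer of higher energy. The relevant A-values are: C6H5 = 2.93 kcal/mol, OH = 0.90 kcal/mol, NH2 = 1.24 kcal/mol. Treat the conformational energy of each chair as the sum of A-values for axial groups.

Chair I (phenyl axial, hydroxyl axial, amino axial): E = 5.07 kcal/mol.
Chair II (phenyl equatorial, hydroxyl equatorial, amino equatorial): E = 0.00 kcal/mol.
Chair I is the less stable (higher-energy) conformer, and in that chair the amino group is axial.

axial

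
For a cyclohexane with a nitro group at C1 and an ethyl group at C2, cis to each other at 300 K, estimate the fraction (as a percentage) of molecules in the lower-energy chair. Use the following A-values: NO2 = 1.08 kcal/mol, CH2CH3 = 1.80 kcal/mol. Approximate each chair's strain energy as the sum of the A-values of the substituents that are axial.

C1 and C2 have opposite parity, so for the cis isomer the two substituents are one axial and one equatorial in each chair.
Chair I (nitro axial, ethyl equatorial): E = 1.08 kcal/mol; chair II (nitro equatorial, ethyl axial): E = 1.80 kcal/mol.
ΔG = 0.72 kcal/mol between the two chairs.
K = exp(ΔG/RT) with R = 1.987×10⁻³ kcal mol⁻¹ K⁻¹ and T = 300 K gives K ≈ 3.35.
Fraction in the lower-energy chair = K/(K+1) = 77.0%.

77.0%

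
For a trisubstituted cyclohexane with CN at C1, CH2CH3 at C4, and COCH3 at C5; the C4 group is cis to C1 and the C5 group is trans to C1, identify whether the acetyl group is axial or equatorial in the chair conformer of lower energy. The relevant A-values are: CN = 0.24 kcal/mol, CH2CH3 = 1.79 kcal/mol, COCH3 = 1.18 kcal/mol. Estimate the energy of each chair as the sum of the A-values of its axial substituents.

Chair I (cyano axial, ethyl equatorial, acetyl equatorial): E = 0.24 kcal/mol.
Chair II (cyano equatorial, ethyl axial, acetyl axial): E = 2.97 kcal/mol.
Chair I is the more stable (lower-energy) conformer, and in that chair the acetyl group is equatorial.

equatorial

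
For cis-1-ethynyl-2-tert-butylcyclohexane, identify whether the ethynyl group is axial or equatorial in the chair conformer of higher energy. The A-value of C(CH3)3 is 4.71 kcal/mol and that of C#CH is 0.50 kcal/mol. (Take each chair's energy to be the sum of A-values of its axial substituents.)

C1 and C2 have opposite parity, so for the cis isomer the two substituents are one axial and one equatorial in each chair.
Chair I (tert-butyl axial, ethynyl equatorial): E = 4.71 kcal/mol.
Chair II (tert-butyl equatorial, ethynyl axial): E = 0.50 kcal/mol.
Chair I is the less stable (higher-energy) conformer, and in that chair the ethynyl group is equatorial.

equatorial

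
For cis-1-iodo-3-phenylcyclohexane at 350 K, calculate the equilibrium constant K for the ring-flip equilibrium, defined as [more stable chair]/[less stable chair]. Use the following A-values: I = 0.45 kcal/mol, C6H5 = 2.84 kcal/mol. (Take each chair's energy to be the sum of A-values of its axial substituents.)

C1 and C3 have the same parity, so for the cis isomer the two substituents are e,e in one chair and a,a in the other.
Chair I (iodo axial, phenyl axial): E = 3.29 kcal/mol; chair II (iodo equatorial, phenyl equatorial): E = 0.00 kcal/mol.
ΔG = 3.29 kcal/mol between the two chairs.
K = exp(ΔG/RT) with R = 1.987×10⁻³ kcal mol⁻¹ K⁻¹ and T = 350 K gives K ≈ 113.

K ≈ 113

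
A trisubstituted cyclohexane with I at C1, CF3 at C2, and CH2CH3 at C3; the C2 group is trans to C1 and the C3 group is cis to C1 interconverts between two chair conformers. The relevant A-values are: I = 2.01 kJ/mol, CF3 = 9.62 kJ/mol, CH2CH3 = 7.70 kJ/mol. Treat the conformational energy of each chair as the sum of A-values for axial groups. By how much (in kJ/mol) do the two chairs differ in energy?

Chair I (iodo axial, trifluoromethyl axial, ethyl axial): E = 19.33 kJ/mol.
Chair II (iodo equatorial, trifluoromethyl equatorial, ethyl equatorial): E = 0.00 kJ/mol.
ΔE = 19.33 − 0.00 = 19.33 kJ/mol; chair II is more stable.

19.33 kJ/mol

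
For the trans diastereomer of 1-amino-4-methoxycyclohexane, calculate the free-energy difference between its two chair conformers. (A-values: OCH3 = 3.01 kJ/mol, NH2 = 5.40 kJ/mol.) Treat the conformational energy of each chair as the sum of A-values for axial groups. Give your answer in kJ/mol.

8.41 kJ/mol

C1 and C4 have opposite parity, so for the trans isomer the two substituents are e,e in one chair and a,a in the other.
Chair I (methoxy axial, amino axial): E = 8.41 kJ/mol.
Chair II (methoxy equatorial, amino equatorial): E = 0.00 kJ/mol.
ΔE = 8.41 − 0.00 = 8.41 kJ/mol; chair II is more stable.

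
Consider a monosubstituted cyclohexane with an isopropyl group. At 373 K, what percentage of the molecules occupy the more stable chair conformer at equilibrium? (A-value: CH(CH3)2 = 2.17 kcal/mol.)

One chair has the isopropyl group axial (E = 2.17 kcal/mol) and the other has it equatorial (E = 0).
ΔG = 2.17 kcal/mol between the two chairs.
K = exp(ΔG/RT) with R = 1.987×10⁻³ kcal mol⁻¹ K⁻¹ and T = 373 K gives K ≈ 18.7.
Fraction in the lower-energy chair = K/(K+1) = 94.9%.

94.9%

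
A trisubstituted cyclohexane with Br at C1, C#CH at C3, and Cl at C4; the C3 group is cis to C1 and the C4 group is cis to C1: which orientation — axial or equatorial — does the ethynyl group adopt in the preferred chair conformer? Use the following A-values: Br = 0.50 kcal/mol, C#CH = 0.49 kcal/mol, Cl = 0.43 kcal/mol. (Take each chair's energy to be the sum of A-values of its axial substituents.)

Chair I (bromo axial, ethynyl axial, chloro equatorial): E = 0.99 kcal/mol.
Chair II (bromo equatorial, ethynyl equatorial, chloro axial): E = 0.43 kcal/mol.
Chair II is the more stable (lower-energy) conformer, and in that chair the ethynyl group is equatorial.

equatorial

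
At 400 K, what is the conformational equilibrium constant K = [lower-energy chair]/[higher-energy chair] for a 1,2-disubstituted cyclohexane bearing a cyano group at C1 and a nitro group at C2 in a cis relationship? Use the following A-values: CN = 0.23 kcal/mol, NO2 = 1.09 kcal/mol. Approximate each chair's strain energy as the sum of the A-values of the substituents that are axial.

C1 and C2 have opposite parity, so for the cis isomer the two substituents are one axial and one equatorial in each chair.
Chair I (cyano axial, nitro equatorial): E = 0.23 kcal/mol; chair II (cyano equatorial, nitro axial): E = 1.09 kcal/mol.
ΔG = 0.86 kcal/mol between the two chairs.
K = exp(ΔG/RT) with R = 1.987×10⁻³ kcal mol⁻¹ K⁻¹ and T = 400 K gives K ≈ 2.95.

K ≈ 2.95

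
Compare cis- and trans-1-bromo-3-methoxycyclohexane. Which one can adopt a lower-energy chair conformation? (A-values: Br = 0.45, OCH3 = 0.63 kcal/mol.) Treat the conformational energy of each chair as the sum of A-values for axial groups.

cis

At 1,3 positions (parity same): cis → (e,e or a,a); trans → (a,e or e,a).
Best chair for cis: E = 0.00 kcal/mol; best chair for trans: E = 0.45 kcal/mol.
The cis isomer is lower by 0.45 kcal/mol.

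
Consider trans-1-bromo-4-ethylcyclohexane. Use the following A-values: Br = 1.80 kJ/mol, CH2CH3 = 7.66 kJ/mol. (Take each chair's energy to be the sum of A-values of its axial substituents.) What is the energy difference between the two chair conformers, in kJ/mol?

9.46 kJ/mol

C1 and C4 have opposite parity, so for the trans isomer the two substituents are e,e in one chair and a,a in the other.
Chair I (bromo axial, ethyl axial): E = 9.46 kJ/mol.
Chair II (bromo equatorial, ethyl equatorial): E = 0.00 kJ/mol.
ΔE = 9.46 − 0.00 = 9.46 kJ/mol; chair II is more stable.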